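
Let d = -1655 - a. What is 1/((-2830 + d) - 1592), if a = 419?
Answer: -1/6496 ≈ -0.00015394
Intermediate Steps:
d = -2074 (d = -1655 - 1*419 = -1655 - 419 = -2074)
1/((-2830 + d) - 1592) = 1/((-2830 - 2074) - 1592) = 1/(-4904 - 1592) = 1/(-6496) = -1/6496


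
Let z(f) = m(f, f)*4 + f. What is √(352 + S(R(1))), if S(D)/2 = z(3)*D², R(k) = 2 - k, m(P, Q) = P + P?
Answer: √406 ≈ 20.149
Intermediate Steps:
m(P, Q) = 2*P
z(f) = 9*f (z(f) = (2*f)*4 + f = 8*f + f = 9*f)
S(D) = 54*D² (S(D) = 2*((9*3)*D²) = 2*(27*D²) = 54*D²)
√(352 + S(R(1))) = √(352 + 54*(2 - 1*1)²) = √(352 + 54*(2 - 1)²) = √(352 + 54*1²) = √(352 + 54*1) = √(352 + 54) = √406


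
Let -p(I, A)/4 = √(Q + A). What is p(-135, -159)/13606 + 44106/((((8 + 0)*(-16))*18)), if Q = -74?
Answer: -7351/384 - 2*I*√233/6803 ≈ -19.143 - 0.0044875*I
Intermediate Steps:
p(I, A) = -4*√(-74 + A)
p(-135, -159)/13606 + 44106/((((8 + 0)*(-16))*18)) = -4*√(-74 - 159)/13606 + 44106/((((8 + 0)*(-16))*18)) = -4*I*√233*(1/13606) + 44106/(((8*(-16))*18)) = -4*I*√233*(1/13606) + 44106/((-128*18)) = -4*I*√233*(1/13606) + 44106/(-2304) = -2*I*√233/6803 + 44106*(-1/2304) = -2*I*√233/6803 - 7351/384 = -7351/384 - 2*I*√233/6803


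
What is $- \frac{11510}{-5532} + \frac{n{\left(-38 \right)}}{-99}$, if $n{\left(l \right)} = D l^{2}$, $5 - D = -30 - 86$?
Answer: $- \frac{14627783}{8298} \approx -1762.8$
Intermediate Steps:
$D = 121$ ($D = 5 - \left(-30 - 86\right) = 5 - -116 = 5 + 116 = 121$)
$n{\left(l \right)} = 121 l^{2}$
$- \frac{11510}{-5532} + \frac{n{\left(-38 \right)}}{-99} = - \frac{11510}{-5532} + \frac{121 \left(-38\right)^{2}}{-99} = \left(-11510\right) \left(- \frac{1}{5532}\right) + 121 \cdot 1444 \left(- \frac{1}{99}\right) = \frac{5755}{2766} + 174724 \left(- \frac{1}{99}\right) = \frac{5755}{2766} - \frac{15884}{9} = - \frac{14627783}{8298}$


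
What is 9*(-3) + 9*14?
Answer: 99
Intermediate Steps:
9*(-3) + 9*14 = -27 + 126 = 99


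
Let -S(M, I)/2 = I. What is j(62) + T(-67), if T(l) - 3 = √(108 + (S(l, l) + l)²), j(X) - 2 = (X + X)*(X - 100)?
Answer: -4707 + √4597 ≈ -4639.2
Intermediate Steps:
S(M, I) = -2*I
j(X) = 2 + 2*X*(-100 + X) (j(X) = 2 + (X + X)*(X - 100) = 2 + (2*X)*(-100 + X) = 2 + 2*X*(-100 + X))
T(l) = 3 + √(108 + l²) (T(l) = 3 + √(108 + (-2*l + l)²) = 3 + √(108 + (-l)²) = 3 + √(108 + l²))
j(62) + T(-67) = (2 - 200*62 + 2*62²) + (3 + √(108 + (-67)²)) = (2 - 12400 + 2*3844) + (3 + √(108 + 4489)) = (2 - 12400 + 7688) + (3 + √4597) = -4710 + (3 + √4597) = -4707 + √4597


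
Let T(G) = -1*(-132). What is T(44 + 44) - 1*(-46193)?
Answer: 46325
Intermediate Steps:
T(G) = 132
T(44 + 44) - 1*(-46193) = 132 - 1*(-46193) = 132 + 46193 = 46325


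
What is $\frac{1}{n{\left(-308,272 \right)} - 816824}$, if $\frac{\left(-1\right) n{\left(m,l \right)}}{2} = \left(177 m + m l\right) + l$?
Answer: $- \frac{1}{540784} \approx -1.8492 \cdot 10^{-6}$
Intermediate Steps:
$n{\left(m,l \right)} = - 354 m - 2 l - 2 l m$ ($n{\left(m,l \right)} = - 2 \left(\left(177 m + m l\right) + l\right) = - 2 \left(\left(177 m + l m\right) + l\right) = - 2 \left(l + 177 m + l m\right) = - 354 m - 2 l - 2 l m$)
$\frac{1}{n{\left(-308,272 \right)} - 816824} = \frac{1}{\left(\left(-354\right) \left(-308\right) - 544 - 544 \left(-308\right)\right) - 816824} = \frac{1}{\left(109032 - 544 + 167552\right) - 816824} = \frac{1}{276040 - 816824} = \frac{1}{-540784} = - \frac{1}{540784}$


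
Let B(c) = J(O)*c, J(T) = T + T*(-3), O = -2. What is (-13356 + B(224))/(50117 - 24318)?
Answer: -12460/25799 ≈ -0.48296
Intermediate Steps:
J(T) = -2*T (J(T) = T - 3*T = -2*T)
B(c) = 4*c (B(c) = (-2*(-2))*c = 4*c)
(-13356 + B(224))/(50117 - 24318) = (-13356 + 4*224)/(50117 - 24318) = (-13356 + 896)/25799 = -12460*1/25799 = -12460/25799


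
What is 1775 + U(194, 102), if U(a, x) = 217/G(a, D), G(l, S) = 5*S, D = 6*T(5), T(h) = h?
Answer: 266467/150 ≈ 1776.4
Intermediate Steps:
D = 30 (D = 6*5 = 30)
U(a, x) = 217/150 (U(a, x) = 217/((5*30)) = 217/150)
1775 + U(194, 102) = 1775 + 217/150 = 266467/150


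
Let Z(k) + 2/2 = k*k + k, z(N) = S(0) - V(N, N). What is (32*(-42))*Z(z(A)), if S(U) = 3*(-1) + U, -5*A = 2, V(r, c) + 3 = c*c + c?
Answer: 590016/625 ≈ 944.03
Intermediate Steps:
V(r, c) = -3 + c + c**2 (V(r, c) = -3 + (c*c + c) = -3 + (c**2 + c) = -3 + (c + c**2) = -3 + c + c**2)
A = -2/5 (A = -1/5*2 = -2/5 ≈ -0.40000)
S(U) = -3 + U
z(N) = -N - N**2 (z(N) = (-3 + 0) - (-3 + N + N**2) = -3 + (3 - N - N**2) = -N - N**2)
Z(k) = -1 + k + k**2 (Z(k) = -1 + (k*k + k) = -1 + (k**2 + k) = -1 + (k + k**2) = -1 + k + k**2)
(32*(-42))*Z(z(A)) = (32*(-42))*(-1 - 2*(-1 - 1*(-2/5))/5 + (-2*(-1 - 1*(-2/5))/5)**2) = -1344*(-1 - 2*(-1 + 2/5)/5 + (-2*(-1 + 2/5)/5)**2) = -1344*(-1 - 2/5*(-3/5) + (-2/5*(-3/5))**2) = -1344*(-1 + 6/25 + (6/25)**2) = -1344*(-1 + 6/25 + 36/625) = -1344*(-439/625) = 590016/625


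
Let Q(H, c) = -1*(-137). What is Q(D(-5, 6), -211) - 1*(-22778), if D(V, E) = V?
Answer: 22915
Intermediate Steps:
Q(H, c) = 137
Q(D(-5, 6), -211) - 1*(-22778) = 137 - 1*(-22778) = 137 + 22778 = 22915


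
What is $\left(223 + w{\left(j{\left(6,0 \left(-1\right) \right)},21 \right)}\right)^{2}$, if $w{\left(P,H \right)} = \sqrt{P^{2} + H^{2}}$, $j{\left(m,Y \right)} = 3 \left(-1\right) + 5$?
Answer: $\left(223 + \sqrt{445}\right)^{2} \approx 59582.0$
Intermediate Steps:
$j{\left(m,Y \right)} = 2$ ($j{\left(m,Y \right)} = -3 + 5 = 2$)
$w{\left(P,H \right)} = \sqrt{H^{2} + P^{2}}$
$\left(223 + w{\left(j{\left(6,0 \left(-1\right) \right)},21 \right)}\right)^{2} = \left(223 + \sqrt{21^{2} + 2^{2}}\right)^{2} = \left(223 + \sqrt{441 + 4}\right)^{2} = \left(223 + \sqrt{445}\right)^{2}$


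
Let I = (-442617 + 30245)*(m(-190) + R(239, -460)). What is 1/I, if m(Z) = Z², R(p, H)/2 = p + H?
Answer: -1/14704360776 ≈ -6.8007e-11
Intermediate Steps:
R(p, H) = 2*H + 2*p (R(p, H) = 2*(p + H) = 2*(H + p) = 2*H + 2*p)
I = -14704360776 (I = (-442617 + 30245)*((-190)² + (2*(-460) + 2*239)) = -412372*(36100 + (-920 + 478)) = -412372*(36100 - 442) = -412372*35658 = -14704360776)
1/I = 1/(-14704360776) = -1/14704360776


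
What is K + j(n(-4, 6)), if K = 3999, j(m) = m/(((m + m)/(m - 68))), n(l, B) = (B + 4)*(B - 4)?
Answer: 3975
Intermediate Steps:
n(l, B) = (-4 + B)*(4 + B) (n(l, B) = (4 + B)*(-4 + B) = (-4 + B)*(4 + B))
j(m) = -34 + m/2 (j(m) = m/(((2*m)/(-68 + m))) = m/((2*m/(-68 + m))) = m*((-68 + m)/(2*m)) = -34 + m/2)
K + j(n(-4, 6)) = 3999 + (-34 + (-16 + 6**2)/2) = 3999 + (-34 + (-16 + 36)/2) = 3999 + (-34 + (1/2)*20) = 3999 + (-34 + 10) = 3999 - 24 = 3975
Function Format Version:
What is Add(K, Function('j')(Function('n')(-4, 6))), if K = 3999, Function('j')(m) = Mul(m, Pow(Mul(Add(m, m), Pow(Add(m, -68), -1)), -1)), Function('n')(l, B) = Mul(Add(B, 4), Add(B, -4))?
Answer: 3975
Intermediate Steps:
Function('n')(l, B) = Mul(Add(-4, B), Add(4, B)) (Function('n')(l, B) = Mul(Add(4, B), Add(-4, B)) = Mul(Add(-4, B), Add(4, B)))
Function('j')(m) = Add(-34, Mul(Rational(1, 2), m)) (Function('j')(m) = Mul(m, Pow(Mul(Mul(2, m), Pow(Add(-68, m), -1)), -1)) = Mul(m, Pow(Mul(2, m, Pow(Add(-68, m), -1)), -1)) = Mul(m, Mul(Rational(1, 2), Pow(m, -1), Add(-68, m))) = Add(-34, Mul(Rational(1, 2), m)))
Add(K, Function('j')(Function('n')(-4, 6))) = Add(3999, Add(-34, Mul(Rational(1, 2), Add(-16, Pow(6, 2))))) = Add(3999, Add(-34, Mul(Rational(1, 2), Add(-16, 36)))) = Add(3999, Add(-34, Mul(Rational(1, 2), 20))) = Add(3999, Add(-34, 10)) = Add(3999, -24) = 3975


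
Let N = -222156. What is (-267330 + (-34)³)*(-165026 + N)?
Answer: 118723165388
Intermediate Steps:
(-267330 + (-34)³)*(-165026 + N) = (-267330 + (-34)³)*(-165026 - 222156) = (-267330 - 39304)*(-387182) = -306634*(-387182) = 118723165388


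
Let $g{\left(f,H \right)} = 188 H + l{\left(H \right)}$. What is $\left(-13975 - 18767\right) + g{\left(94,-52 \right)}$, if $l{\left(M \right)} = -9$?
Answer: $-42527$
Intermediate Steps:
$g{\left(f,H \right)} = -9 + 188 H$ ($g{\left(f,H \right)} = 188 H - 9 = -9 + 188 H$)
$\left(-13975 - 18767\right) + g{\left(94,-52 \right)} = \left(-13975 - 18767\right) + \left(-9 + 188 \left(-52\right)\right) = \left(-13975 - 18767\right) - 9785 = -32742 - 9785 = -42527$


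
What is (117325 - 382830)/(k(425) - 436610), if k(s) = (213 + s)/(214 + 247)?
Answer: 122397805/201276572 ≈ 0.60811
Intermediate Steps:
k(s) = 213/461 + s/461 (k(s) = (213 + s)/461 = (213 + s)*(1/461) = 213/461 + s/461)
(117325 - 382830)/(k(425) - 436610) = (117325 - 382830)/((213/461 + (1/461)*425) - 436610) = -265505/((213/461 + 425/461) - 436610) = -265505/(638/461 - 436610) = -265505/(-201276572/461) = -265505*(-461/201276572) = 122397805/201276572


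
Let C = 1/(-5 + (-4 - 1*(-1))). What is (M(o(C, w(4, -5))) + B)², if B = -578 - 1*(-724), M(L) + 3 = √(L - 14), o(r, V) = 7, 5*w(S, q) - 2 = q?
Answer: (143 + I*√7)² ≈ 20442.0 + 756.69*I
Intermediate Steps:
w(S, q) = ⅖ + q/5
C = -⅛ (C = 1/(-5 + (-4 + 1)) = 1/(-5 - 3) = 1/(-8) = -⅛ ≈ -0.12500)
M(L) = -3 + √(-14 + L) (M(L) = -3 + √(L - 14) = -3 + √(-14 + L))
B = 146 (B = -578 + 724 = 146)
(M(o(C, w(4, -5))) + B)² = ((-3 + √(-14 + 7)) + 146)² = ((-3 + √(-7)) + 146)² = ((-3 + I*√7) + 146)² = (143 + I*√7)²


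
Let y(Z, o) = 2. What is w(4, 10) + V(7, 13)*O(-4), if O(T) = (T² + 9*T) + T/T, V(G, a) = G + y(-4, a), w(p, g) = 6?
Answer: -165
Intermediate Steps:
V(G, a) = 2 + G (V(G, a) = G + 2 = 2 + G)
O(T) = 1 + T² + 9*T (O(T) = (T² + 9*T) + 1 = 1 + T² + 9*T)
w(4, 10) + V(7, 13)*O(-4) = 6 + (2 + 7)*(1 + (-4)² + 9*(-4)) = 6 + 9*(1 + 16 - 36) = 6 + 9*(-19) = 6 - 171 = -165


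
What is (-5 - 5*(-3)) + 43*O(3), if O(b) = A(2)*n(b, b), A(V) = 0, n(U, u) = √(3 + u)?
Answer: 10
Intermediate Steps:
O(b) = 0 (O(b) = 0*√(3 + b) = 0)
(-5 - 5*(-3)) + 43*O(3) = (-5 - 5*(-3)) + 43*0 = (-5 + 15) + 0 = 10 + 0 = 10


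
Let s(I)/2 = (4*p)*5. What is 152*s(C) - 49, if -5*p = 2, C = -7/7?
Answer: -2481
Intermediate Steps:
C = -1 (C = -7*⅐ = -1)
p = -⅖ (p = -⅕*2 = -⅖ ≈ -0.40000)
s(I) = -16 (s(I) = 2*((4*(-⅖))*5) = 2*(-8/5*5) = 2*(-8) = -16)
152*s(C) - 49 = 152*(-16) - 49 = -2432 - 49 = -2481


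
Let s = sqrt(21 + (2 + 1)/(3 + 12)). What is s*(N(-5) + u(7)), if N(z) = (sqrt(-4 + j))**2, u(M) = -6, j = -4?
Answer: -14*sqrt(530)/5 ≈ -64.461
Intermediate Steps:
s = sqrt(530)/5 (s = sqrt(21 + 3/15) = sqrt(21 + 3*(1/15)) = sqrt(21 + 1/5) = sqrt(106/5) = sqrt(530)/5 ≈ 4.6043)
N(z) = -8 (N(z) = (sqrt(-4 - 4))**2 = (sqrt(-8))**2 = (2*I*sqrt(2))**2 = -8)
s*(N(-5) + u(7)) = (sqrt(530)/5)*(-8 - 6) = (sqrt(530)/5)*(-14) = -14*sqrt(530)/5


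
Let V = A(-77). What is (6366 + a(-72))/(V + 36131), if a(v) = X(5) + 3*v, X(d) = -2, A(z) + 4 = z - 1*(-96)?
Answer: 58/341 ≈ 0.17009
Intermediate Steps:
A(z) = 92 + z (A(z) = -4 + (z - 1*(-96)) = -4 + (z + 96) = -4 + (96 + z) = 92 + z)
V = 15 (V = 92 - 77 = 15)
a(v) = -2 + 3*v
(6366 + a(-72))/(V + 36131) = (6366 + (-2 + 3*(-72)))/(15 + 36131) = (6366 + (-2 - 216))/36146 = (6366 - 218)*(1/36146) = 6148*(1/36146) = 58/341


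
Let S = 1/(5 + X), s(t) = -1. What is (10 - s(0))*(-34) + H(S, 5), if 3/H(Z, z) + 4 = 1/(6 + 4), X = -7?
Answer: -4872/13 ≈ -374.77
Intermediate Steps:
S = -1/2 (S = 1/(5 - 7) = 1/(-2) = -1/2 ≈ -0.50000)
H(Z, z) = -10/13 (H(Z, z) = 3/(-4 + 1/(6 + 4)) = 3/(-4 + 1/10) = 3/(-39/10) = 3*(-10/39) = -10/13)
(10 - s(0))*(-34) + H(S, 5) = (10 - 1*(-1))*(-34) - 10/13 = (10 + 1)*(-34) - 10/13 = 11*(-34) - 10/13 = -374 - 10/13 = -4872/13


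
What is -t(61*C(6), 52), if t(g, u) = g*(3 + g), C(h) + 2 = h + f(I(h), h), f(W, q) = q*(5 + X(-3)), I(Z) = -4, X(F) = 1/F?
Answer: -3816160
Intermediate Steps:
f(W, q) = 14*q/3 (f(W, q) = q*(5 + 1/(-3)) = q*(5 - ⅓) = q*(14/3) = 14*q/3)
C(h) = -2 + 17*h/3 (C(h) = -2 + (h + 14*h/3) = -2 + 17*h/3)
-t(61*C(6), 52) = -61*(-2 + (17/3)*6)*(3 + 61*(-2 + (17/3)*6)) = -61*(-2 + 34)*(3 + 61*(-2 + 34)) = -61*32*(3 + 61*32) = -1952*(3 + 1952) = -1952*1955 = -1*3816160 = -3816160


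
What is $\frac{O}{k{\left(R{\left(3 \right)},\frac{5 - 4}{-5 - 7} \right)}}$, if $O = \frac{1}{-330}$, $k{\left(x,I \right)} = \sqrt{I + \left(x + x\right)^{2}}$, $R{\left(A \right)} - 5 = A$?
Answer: $- \frac{\sqrt{9213}}{506715} \approx -0.00018942$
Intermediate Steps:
$R{\left(A \right)} = 5 + A$
$k{\left(x,I \right)} = \sqrt{I + 4 x^{2}}$ ($k{\left(x,I \right)} = \sqrt{I + \left(2 x\right)^{2}} = \sqrt{I + 4 x^{2}}$)
$O = - \frac{1}{330} \approx -0.0030303$
$\frac{O}{k{\left(R{\left(3 \right)},\frac{5 - 4}{-5 - 7} \right)}} = - \frac{1}{330 \sqrt{\frac{5 - 4}{-5 - 7} + 4 \left(5 + 3\right)^{2}}} = - \frac{1}{330 \sqrt{1 \frac{1}{-12} + 4 \cdot 8^{2}}} = - \frac{1}{330 \sqrt{1 \left(- \frac{1}{12}\right) + 4 \cdot 64}} = - \frac{1}{330 \sqrt{- \frac{1}{12} + 256}} = - \frac{1}{330 \sqrt{\frac{3071}{12}}} = - \frac{1}{330 \frac{\sqrt{9213}}{6}} = - \frac{\frac{2}{3071} \sqrt{9213}}{330} = - \frac{\sqrt{9213}}{506715}$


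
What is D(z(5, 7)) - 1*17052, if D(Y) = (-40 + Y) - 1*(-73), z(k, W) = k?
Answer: -17014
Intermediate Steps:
D(Y) = 33 + Y (D(Y) = (-40 + Y) + 73 = 33 + Y)
D(z(5, 7)) - 1*17052 = (33 + 5) - 1*17052 = 38 - 17052 = -17014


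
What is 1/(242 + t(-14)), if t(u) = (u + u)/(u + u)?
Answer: 1/243 ≈ 0.0041152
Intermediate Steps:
t(u) = 1 (t(u) = (2*u)/((2*u)) = (2*u)*(1/(2*u)) = 1)
1/(242 + t(-14)) = 1/(242 + 1) = 1/243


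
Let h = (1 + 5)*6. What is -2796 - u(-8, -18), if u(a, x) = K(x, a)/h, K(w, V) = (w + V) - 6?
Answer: -25156/9 ≈ -2795.1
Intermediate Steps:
K(w, V) = -6 + V + w (K(w, V) = (V + w) - 6 = -6 + V + w)
h = 36 (h = 6*6 = 36)
u(a, x) = -⅙ + a/36 + x/36 (u(a, x) = (-6 + a + x)/36 = (-6 + a + x)*(1/36) = -⅙ + a/36 + x/36)
-2796 - u(-8, -18) = -2796 - (-⅙ + (1/36)*(-8) + (1/36)*(-18)) = -2796 - (-⅙ - 2/9 - ½) = -2796 - 1*(-8/9) = -2796 + 8/9 = -25156/9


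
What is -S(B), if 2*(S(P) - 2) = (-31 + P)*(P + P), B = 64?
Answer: -2114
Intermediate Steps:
S(P) = 2 + P*(-31 + P) (S(P) = 2 + ((-31 + P)*(P + P))/2 = 2 + ((-31 + P)*(2*P))/2 = 2 + (2*P*(-31 + P))/2 = 2 + P*(-31 + P))
-S(B) = -(2 + 64² - 31*64) = -(2 + 4096 - 1984) = -1*2114 = -2114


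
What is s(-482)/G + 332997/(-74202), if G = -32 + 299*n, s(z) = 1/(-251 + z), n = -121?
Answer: -2946209025603/656506226642 ≈ -4.4877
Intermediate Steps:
G = -36211 (G = -32 + 299*(-121) = -32 - 36179 = -36211)
s(-482)/G + 332997/(-74202) = 1/(-251 - 482*(-36211)) + 332997/(-74202) = -1/36211/(-733) + 332997*(-1/74202) = -1/733*(-1/36211) - 110999/24734 = 1/26542663 - 110999/24734 = -2946209025603/656506226642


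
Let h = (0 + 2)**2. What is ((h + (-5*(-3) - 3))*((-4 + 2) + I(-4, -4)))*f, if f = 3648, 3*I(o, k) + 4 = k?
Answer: -272384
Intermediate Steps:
h = 4 (h = 2**2 = 4)
I(o, k) = -4/3 + k/3
((h + (-5*(-3) - 3))*((-4 + 2) + I(-4, -4)))*f = ((4 + (-5*(-3) - 3))*((-4 + 2) + (-4/3 + (1/3)*(-4))))*3648 = ((4 + (15 - 3))*(-2 + (-4/3 - 4/3)))*3648 = ((4 + 12)*(-2 - 8/3))*3648 = (16*(-14/3))*3648 = -224/3*3648 = -272384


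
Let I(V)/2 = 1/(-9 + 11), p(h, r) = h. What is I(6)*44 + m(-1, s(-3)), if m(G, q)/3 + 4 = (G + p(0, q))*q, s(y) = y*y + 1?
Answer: 2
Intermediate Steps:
I(V) = 1 (I(V) = 2/(-9 + 11) = 2/2 = 2*(1/2) = 1)
s(y) = 1 + y**2 (s(y) = y**2 + 1 = 1 + y**2)
m(G, q) = -12 + 3*G*q (m(G, q) = -12 + 3*((G + 0)*q) = -12 + 3*(G*q) = -12 + 3*G*q)
I(6)*44 + m(-1, s(-3)) = 1*44 + (-12 + 3*(-1)*(1 + (-3)**2)) = 44 + (-12 + 3*(-1)*(1 + 9)) = 44 + (-12 + 3*(-1)*10) = 44 + (-12 - 30) = 44 - 42 = 2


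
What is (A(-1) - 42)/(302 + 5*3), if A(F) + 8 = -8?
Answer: -58/317 ≈ -0.18297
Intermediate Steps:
A(F) = -16 (A(F) = -8 - 8 = -16)
(A(-1) - 42)/(302 + 5*3) = (-16 - 42)/(302 + 5*3) = -58/(302 + 15) = -58/317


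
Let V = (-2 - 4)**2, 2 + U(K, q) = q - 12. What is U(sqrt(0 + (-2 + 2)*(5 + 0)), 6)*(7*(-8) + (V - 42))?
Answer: 496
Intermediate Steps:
U(K, q) = -14 + q (U(K, q) = -2 + (q - 12) = -2 + (-12 + q) = -14 + q)
V = 36 (V = (-6)**2 = 36)
U(sqrt(0 + (-2 + 2)*(5 + 0)), 6)*(7*(-8) + (V - 42)) = (-14 + 6)*(7*(-8) + (36 - 42)) = -8*(-56 - 6) = -8*(-62) = 496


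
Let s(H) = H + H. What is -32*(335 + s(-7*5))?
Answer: -8480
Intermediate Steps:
s(H) = 2*H
-32*(335 + s(-7*5)) = -32*(335 + 2*(-7*5)) = -32*(335 + 2*(-35)) = -32*(335 - 70) = -32*265 = -8480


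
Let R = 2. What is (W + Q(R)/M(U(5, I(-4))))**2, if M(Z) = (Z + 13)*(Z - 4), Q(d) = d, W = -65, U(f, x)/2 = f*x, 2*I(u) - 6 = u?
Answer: 20106256/4761 ≈ 4223.1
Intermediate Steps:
I(u) = 3 + u/2
U(f, x) = 2*f*x (U(f, x) = 2*(f*x) = 2*f*x)
M(Z) = (-4 + Z)*(13 + Z) (M(Z) = (13 + Z)*(-4 + Z) = (-4 + Z)*(13 + Z))
(W + Q(R)/M(U(5, I(-4))))**2 = (-65 + 2/(-52 + (2*5*(3 + (1/2)*(-4)))**2 + 9*(2*5*(3 + (1/2)*(-4)))))**2 = (-65 + 2/(-52 + (2*5*(3 - 2))**2 + 9*(2*5*(3 - 2))))**2 = (-65 + 2/(-52 + (2*5*1)**2 + 9*(2*5*1)))**2 = (-65 + 2/(-52 + 10**2 + 9*10))**2 = (-65 + 2/(-52 + 100 + 90))**2 = (-65 + 2/138)**2 = (-65 + 2*(1/138))**2 = (-65 + 1/69)**2 = (-4484/69)**2 = 20106256/4761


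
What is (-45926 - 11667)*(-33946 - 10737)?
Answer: 2573428019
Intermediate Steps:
(-45926 - 11667)*(-33946 - 10737) = -57593*(-44683) = 2573428019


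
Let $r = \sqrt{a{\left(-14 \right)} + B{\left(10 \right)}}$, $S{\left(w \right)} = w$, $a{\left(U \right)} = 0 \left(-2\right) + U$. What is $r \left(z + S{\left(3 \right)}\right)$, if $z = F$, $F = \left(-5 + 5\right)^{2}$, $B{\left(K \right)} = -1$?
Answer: $3 i \sqrt{15} \approx 11.619 i$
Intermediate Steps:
$a{\left(U \right)} = U$ ($a{\left(U \right)} = 0 + U = U$)
$F = 0$ ($F = 0^{2} = 0$)
$z = 0$
$r = i \sqrt{15}$ ($r = \sqrt{-14 - 1} = \sqrt{-15} = i \sqrt{15} \approx 3.873 i$)
$r \left(z + S{\left(3 \right)}\right) = i \sqrt{15} \left(0 + 3\right) = i \sqrt{15} \cdot 3 = 3 i \sqrt{15}$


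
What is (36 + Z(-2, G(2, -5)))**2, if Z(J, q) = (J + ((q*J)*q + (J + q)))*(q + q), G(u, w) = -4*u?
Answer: 5180176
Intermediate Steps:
Z(J, q) = 2*q*(q + 2*J + J*q**2) (Z(J, q) = (J + ((J*q)*q + (J + q)))*(2*q) = (J + (J*q**2 + (J + q)))*(2*q) = (J + (J + q + J*q**2))*(2*q) = (q + 2*J + J*q**2)*(2*q) = 2*q*(q + 2*J + J*q**2))
(36 + Z(-2, G(2, -5)))**2 = (36 + 2*(-4*2)*(-4*2 + 2*(-2) - 2*(-4*2)**2))**2 = (36 + 2*(-8)*(-8 - 4 - 2*(-8)**2))**2 = (36 + 2*(-8)*(-8 - 4 - 2*64))**2 = (36 + 2*(-8)*(-8 - 4 - 128))**2 = (36 + 2*(-8)*(-140))**2 = (36 + 2240)**2 = 2276**2 = 5180176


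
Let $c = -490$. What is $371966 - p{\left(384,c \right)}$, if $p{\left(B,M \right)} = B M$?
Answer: $560126$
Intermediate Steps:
$371966 - p{\left(384,c \right)} = 371966 - 384 \left(-490\right) = 371966 - -188160 = 371966 + 188160 = 560126$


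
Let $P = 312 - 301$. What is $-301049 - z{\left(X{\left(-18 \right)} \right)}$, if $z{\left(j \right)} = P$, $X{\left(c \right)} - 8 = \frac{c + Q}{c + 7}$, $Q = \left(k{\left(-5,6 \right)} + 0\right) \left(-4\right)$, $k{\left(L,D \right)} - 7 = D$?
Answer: $-301060$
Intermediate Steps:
$k{\left(L,D \right)} = 7 + D$
$Q = -52$ ($Q = \left(\left(7 + 6\right) + 0\right) \left(-4\right) = \left(13 + 0\right) \left(-4\right) = 13 \left(-4\right) = -52$)
$X{\left(c \right)} = 8 + \frac{-52 + c}{7 + c}$ ($X{\left(c \right)} = 8 + \frac{c - 52}{c + 7} = 8 + \frac{-52 + c}{7 + c}$)
$P = 11$
$z{\left(j \right)} = 11$
$-301049 - z{\left(X{\left(-18 \right)} \right)} = -301049 - 11 = -301060$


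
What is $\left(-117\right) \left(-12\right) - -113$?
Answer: $1517$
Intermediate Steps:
$\left(-117\right) \left(-12\right) - -113 = 1404 + 113 = 1517$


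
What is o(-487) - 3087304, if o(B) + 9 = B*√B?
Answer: -3087313 - 487*I*√487 ≈ -3.0873e+6 - 10747.0*I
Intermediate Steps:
o(B) = -9 + B^(3/2) (o(B) = -9 + B*√B = -9 + B^(3/2))
o(-487) - 3087304 = (-9 + (-487)^(3/2)) - 3087304 = (-9 - 487*I*√487) - 3087304 = -3087313 - 487*I*√487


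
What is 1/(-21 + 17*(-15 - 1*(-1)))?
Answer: -1/259 ≈ -0.0038610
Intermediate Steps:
1/(-21 + 17*(-15 - 1*(-1))) = 1/(-21 + 17*(-15 + 1)) = 1/(-21 + 17*(-14)) = 1/(-21 - 238) = 1/(-259) = -1/259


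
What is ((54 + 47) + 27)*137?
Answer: 17536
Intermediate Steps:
((54 + 47) + 27)*137 = (101 + 27)*137 = 128*137 = 17536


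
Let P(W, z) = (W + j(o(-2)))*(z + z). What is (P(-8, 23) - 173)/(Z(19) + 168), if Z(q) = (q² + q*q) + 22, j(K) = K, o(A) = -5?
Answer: -257/304 ≈ -0.84540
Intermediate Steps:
P(W, z) = 2*z*(-5 + W) (P(W, z) = (W - 5)*(z + z) = (-5 + W)*(2*z) = 2*z*(-5 + W))
Z(q) = 22 + 2*q² (Z(q) = (q² + q²) + 22 = 2*q² + 22 = 22 + 2*q²)
(P(-8, 23) - 173)/(Z(19) + 168) = (2*23*(-5 - 8) - 173)/((22 + 2*19²) + 168) = (2*23*(-13) - 173)/((22 + 2*361) + 168) = (-598 - 173)/((22 + 722) + 168) = -771/(744 + 168) = -771/912 = -771*1/912 = -257/304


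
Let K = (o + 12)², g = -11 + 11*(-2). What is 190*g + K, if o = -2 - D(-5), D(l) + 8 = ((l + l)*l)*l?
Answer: 65554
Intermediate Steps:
D(l) = -8 + 2*l³ (D(l) = -8 + ((l + l)*l)*l = -8 + ((2*l)*l)*l = -8 + (2*l²)*l = -8 + 2*l³)
o = 256 (o = -2 - (-8 + 2*(-5)³) = -2 - (-8 + 2*(-125)) = -2 - (-8 - 250) = -2 - 1*(-258) = -2 + 258 = 256)
g = -33 (g = -11 - 22 = -33)
K = 71824 (K = (256 + 12)² = 268² = 71824)
190*g + K = 190*(-33) + 71824 = -6270 + 71824 = 65554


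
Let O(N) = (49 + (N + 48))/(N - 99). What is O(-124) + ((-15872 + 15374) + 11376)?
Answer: 2425821/223 ≈ 10878.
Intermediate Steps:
O(N) = (97 + N)/(-99 + N) (O(N) = (49 + (48 + N))/(-99 + N) = (97 + N)/(-99 + N))
O(-124) + ((-15872 + 15374) + 11376) = (97 - 124)/(-99 - 124) + ((-15872 + 15374) + 11376) = -27/(-223) + (-498 + 11376) = -1/223*(-27) + 10878 = 27/223 + 10878 = 2425821/223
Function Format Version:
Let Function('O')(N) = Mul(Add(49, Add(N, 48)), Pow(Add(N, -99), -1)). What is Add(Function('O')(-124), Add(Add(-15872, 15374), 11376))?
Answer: Rational(2425821, 223) ≈ 10878.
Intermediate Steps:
Function('O')(N) = Mul(Pow(Add(-99, N), -1), Add(97, N)) (Function('O')(N) = Mul(Add(49, Add(48, N)), Pow(Add(-99, N), -1)) = Mul(Add(97, N), Pow(Add(-99, N), -1)) = Mul(Pow(Add(-99, N), -1), Add(97, N)))
Add(Function('O')(-124), Add(Add(-15872, 15374), 11376)) = Add(Mul(Pow(Add(-99, -124), -1), Add(97, -124)), Add(Add(-15872, 15374), 11376)) = Add(Mul(Pow(-223, -1), -27), Add(-498, 11376)) = Add(Mul(Rational(-1, 223), -27), 10878) = Add(Rational(27, 223), 10878) = Rational(2425821, 223)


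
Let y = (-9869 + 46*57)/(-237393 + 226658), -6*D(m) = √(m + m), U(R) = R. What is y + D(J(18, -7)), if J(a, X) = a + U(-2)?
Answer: 7247/10735 - 2*√2/3 ≈ -0.26773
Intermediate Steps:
J(a, X) = -2 + a (J(a, X) = a - 2 = -2 + a)
D(m) = -√2*√m/6 (D(m) = -√(m + m)/6 = -√2*√m/6)
y = 7247/10735 (y = (-9869 + 2622)/(-10735) = -7247*(-1/10735) = 7247/10735 ≈ 0.67508)
y + D(J(18, -7)) = 7247/10735 - √2*√(-2 + 18)/6 = 7247/10735 - √2*√16/6 = 7247/10735 - ⅙*√2*4 = 7247/10735 - 2*√2/3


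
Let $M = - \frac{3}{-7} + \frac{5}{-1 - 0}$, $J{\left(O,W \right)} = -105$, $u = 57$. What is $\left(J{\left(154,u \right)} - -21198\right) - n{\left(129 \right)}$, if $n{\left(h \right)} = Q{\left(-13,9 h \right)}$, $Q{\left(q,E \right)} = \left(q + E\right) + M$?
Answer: $\frac{139647}{7} \approx 19950.0$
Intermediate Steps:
$M = - \frac{32}{7}$ ($M = \left(-3\right) \left(- \frac{1}{7}\right) + \frac{5}{-1 + 0} = \frac{3}{7} + \frac{5}{-1} = \frac{3}{7} + 5 \left(-1\right) = \frac{3}{7} - 5 = - \frac{32}{7} \approx -4.5714$)
$Q{\left(q,E \right)} = - \frac{32}{7} + E + q$ ($Q{\left(q,E \right)} = \left(q + E\right) - \frac{32}{7} = \left(E + q\right) - \frac{32}{7} = - \frac{32}{7} + E + q$)
$n{\left(h \right)} = - \frac{123}{7} + 9 h$ ($n{\left(h \right)} = - \frac{32}{7} + 9 h - 13 = - \frac{123}{7} + 9 h$)
$\left(J{\left(154,u \right)} - -21198\right) - n{\left(129 \right)} = \left(-105 - -21198\right) - \left(- \frac{123}{7} + 9 \cdot 129\right) = \left(-105 + 21198\right) - \left(- \frac{123}{7} + 1161\right) = 21093 - \frac{8004}{7} = \frac{139647}{7}$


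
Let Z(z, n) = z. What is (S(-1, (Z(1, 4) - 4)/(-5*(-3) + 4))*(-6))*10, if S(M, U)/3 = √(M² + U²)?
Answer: -180*√370/19 ≈ -182.23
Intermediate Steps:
S(M, U) = 3*√(M² + U²)
(S(-1, (Z(1, 4) - 4)/(-5*(-3) + 4))*(-6))*10 = ((3*√((-1)² + ((1 - 4)/(-5*(-3) + 4))²))*(-6))*10 = ((3*√(1 + (-3/(15 + 4))²))*(-6))*10 = ((3*√(1 + (-3/19)²))*(-6))*10 = ((3*√(1 + 9/361))*(-6))*10 = ((3*√(370/361))*(-6))*10 = ((3*(√370/19))*(-6))*10 = ((3*√370/19)*(-6))*10 = -18*√370/19*10 = -180*√370/19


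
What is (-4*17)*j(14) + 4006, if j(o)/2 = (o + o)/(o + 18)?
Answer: 3887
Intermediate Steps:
j(o) = 4*o/(18 + o) (j(o) = 2*((o + o)/(o + 18)) = 2*((2*o)/(18 + o)) = 2*(2*o/(18 + o)) = 4*o/(18 + o))
(-4*17)*j(14) + 4006 = (-4*17)*(4*14/(18 + 14)) + 4006 = -272*14/32 + 4006 = -68*7/4 + 4006 = -119 + 4006 = 3887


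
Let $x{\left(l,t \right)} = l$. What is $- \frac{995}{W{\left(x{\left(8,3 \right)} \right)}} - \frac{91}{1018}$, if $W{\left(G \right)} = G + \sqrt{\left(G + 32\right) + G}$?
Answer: $- \frac{253273}{509} + \frac{995 \sqrt{3}}{4} \approx -66.742$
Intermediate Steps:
$W{\left(G \right)} = G + \sqrt{32 + 2 G}$ ($W{\left(G \right)} = G + \sqrt{\left(32 + G\right) + G} = G + \sqrt{32 + 2 G}$)
$- \frac{995}{W{\left(x{\left(8,3 \right)} \right)}} - \frac{91}{1018} = - \frac{995}{8 + \sqrt{32 + 2 \cdot 8}} - \frac{91}{1018} = - \frac{995}{8 + \sqrt{32 + 16}} - \frac{91}{1018} = - \frac{995}{8 + \sqrt{48}} - \frac{91}{1018} = - \frac{995}{8 + 4 \sqrt{3}} - \frac{91}{1018} = - \frac{91}{1018} - \frac{995}{8 + 4 \sqrt{3}}$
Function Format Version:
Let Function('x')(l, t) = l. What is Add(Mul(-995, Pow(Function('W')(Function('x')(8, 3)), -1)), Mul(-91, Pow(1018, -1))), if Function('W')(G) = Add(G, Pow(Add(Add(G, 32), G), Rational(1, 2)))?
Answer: Add(Rational(-253273, 509), Mul(Rational(995, 4), Pow(3, Rational(1, 2)))) ≈ -66.742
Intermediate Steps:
Function('W')(G) = Add(G, Pow(Add(32, Mul(2, G)), Rational(1, 2))) (Function('W')(G) = Add(G, Pow(Add(Add(32, G), G), Rational(1, 2))) = Add(G, Pow(Add(32, Mul(2, G)), Rational(1, 2))))
Add(Mul(-995, Pow(Function('W')(Function('x')(8, 3)), -1)), Mul(-91, Pow(1018, -1))) = Add(Mul(-995, Pow(Add(8, Pow(Add(32, Mul(2, 8)), Rational(1, 2))), -1)), Mul(-91, Pow(1018, -1))) = Add(Mul(-995, Pow(Add(8, Pow(Add(32, 16), Rational(1, 2))), -1)), Mul(-91, Rational(1, 1018))) = Add(Mul(-995, Pow(Add(8, Pow(48, Rational(1, 2))), -1)), Rational(-91, 1018)) = Add(Mul(-995, Pow(Add(8, Mul(4, Pow(3, Rational(1, 2)))), -1)), Rational(-91, 1018)) = Add(Rational(-91, 1018), Mul(-995, Pow(Add(8, Mul(4, Pow(3, Rational(1, 2)))), -1)))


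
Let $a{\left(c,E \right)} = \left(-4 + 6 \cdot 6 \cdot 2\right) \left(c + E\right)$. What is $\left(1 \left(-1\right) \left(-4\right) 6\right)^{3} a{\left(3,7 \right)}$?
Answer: $9400320$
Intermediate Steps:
$a{\left(c,E \right)} = 68 E + 68 c$ ($a{\left(c,E \right)} = \left(-4 + 36 \cdot 2\right) \left(E + c\right) = \left(-4 + 72\right) \left(E + c\right) = 68 \left(E + c\right) = 68 E + 68 c$)
$\left(1 \left(-1\right) \left(-4\right) 6\right)^{3} a{\left(3,7 \right)} = \left(1 \left(-1\right) \left(-4\right) 6\right)^{3} \left(68 \cdot 7 + 68 \cdot 3\right) = \left(\left(-1\right) \left(-4\right) 6\right)^{3} \left(476 + 204\right) = \left(4 \cdot 6\right)^{3} \cdot 680 = 24^{3} \cdot 680 = 13824 \cdot 680 = 9400320$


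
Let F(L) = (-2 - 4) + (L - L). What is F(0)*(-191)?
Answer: 1146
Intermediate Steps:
F(L) = -6 (F(L) = -6 + 0 = -6)
F(0)*(-191) = -6*(-191) = 1146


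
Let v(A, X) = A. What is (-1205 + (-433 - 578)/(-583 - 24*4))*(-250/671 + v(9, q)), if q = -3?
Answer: -675811168/65087 ≈ -10383.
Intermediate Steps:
(-1205 + (-433 - 578)/(-583 - 24*4))*(-250/671 + v(9, q)) = (-1205 + (-433 - 578)/(-583 - 24*4))*(-250/671 + 9) = (-1205 - 1011/(-583 - 96))*(-250*1/671 + 9) = (-1205 - 1011/(-679))*(-250/671 + 9) = (-1205 - 1011*(-1/679))*(5789/671) = (-1205 + 1011/679)*(5789/671) = -817184/679*5789/671 = -675811168/65087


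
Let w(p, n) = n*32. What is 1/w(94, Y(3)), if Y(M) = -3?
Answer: -1/96 ≈ -0.010417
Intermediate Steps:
w(p, n) = 32*n
1/w(94, Y(3)) = 1/(32*(-3)) = 1/(-96) = -1/96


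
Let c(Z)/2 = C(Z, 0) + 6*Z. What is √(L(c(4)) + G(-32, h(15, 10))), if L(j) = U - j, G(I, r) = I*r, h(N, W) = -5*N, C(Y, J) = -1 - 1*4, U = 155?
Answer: √2517 ≈ 50.170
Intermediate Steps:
C(Y, J) = -5 (C(Y, J) = -1 - 4 = -5)
c(Z) = -10 + 12*Z (c(Z) = 2*(-5 + 6*Z) = -10 + 12*Z)
L(j) = 155 - j
√(L(c(4)) + G(-32, h(15, 10))) = √((155 - (-10 + 12*4)) - (-160)*15) = √((155 - (-10 + 48)) - 32*(-75)) = √((155 - 1*38) + 2400) = √((155 - 38) + 2400) = √(117 + 2400) = √2517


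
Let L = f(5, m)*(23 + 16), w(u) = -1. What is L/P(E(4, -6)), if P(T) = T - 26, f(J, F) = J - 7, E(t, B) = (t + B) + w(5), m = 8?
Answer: 78/29 ≈ 2.6897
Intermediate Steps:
E(t, B) = -1 + B + t (E(t, B) = (t + B) - 1 = (B + t) - 1 = -1 + B + t)
f(J, F) = -7 + J
L = -78 (L = (-7 + 5)*(23 + 16) = -2*39 = -78)
P(T) = -26 + T
L/P(E(4, -6)) = -78/(-26 + (-1 - 6 + 4)) = -78/(-26 - 3) = -78/(-29) = -78*(-1/29) = 78/29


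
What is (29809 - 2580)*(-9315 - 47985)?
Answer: -1560221700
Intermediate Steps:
(29809 - 2580)*(-9315 - 47985) = 27229*(-57300) = -1560221700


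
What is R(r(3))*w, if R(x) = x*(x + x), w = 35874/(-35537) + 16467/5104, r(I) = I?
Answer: 328980177/8244584 ≈ 39.903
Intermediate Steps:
w = 36553353/16489168 (w = 35874*(-1/35537) + 16467*(1/5104) = -35874/35537 + 1497/464 = 36553353/16489168 ≈ 2.2168)
R(x) = 2*x**2 (R(x) = x*(2*x) = 2*x**2)
R(r(3))*w = (2*3**2)*(36553353/16489168) = (2*9)*(36553353/16489168) = 18*(36553353/16489168) = 328980177/8244584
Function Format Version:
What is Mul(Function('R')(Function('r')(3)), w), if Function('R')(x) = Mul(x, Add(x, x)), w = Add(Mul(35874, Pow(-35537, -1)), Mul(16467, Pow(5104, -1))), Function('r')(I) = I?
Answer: Rational(328980177, 8244584) ≈ 39.903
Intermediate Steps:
w = Rational(36553353, 16489168) (w = Add(Mul(35874, Rational(-1, 35537)), Mul(16467, Rational(1, 5104))) = Add(Rational(-35874, 35537), Rational(1497, 464)) = Rational(36553353, 16489168) ≈ 2.2168)
Function('R')(x) = Mul(2, Pow(x, 2)) (Function('R')(x) = Mul(x, Mul(2, x)) = Mul(2, Pow(x, 2)))
Mul(Function('R')(Function('r')(3)), w) = Mul(Mul(2, Pow(3, 2)), Rational(36553353, 16489168)) = Mul(Mul(2, 9), Rational(36553353, 16489168)) = Mul(18, Rational(36553353, 16489168)) = Rational(328980177, 8244584)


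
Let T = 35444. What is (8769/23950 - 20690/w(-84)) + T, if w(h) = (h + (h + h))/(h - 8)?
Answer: 42083145347/1508850 ≈ 27891.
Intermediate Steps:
w(h) = 3*h/(-8 + h) (w(h) = (h + 2*h)/(-8 + h) = (3*h)/(-8 + h) = 3*h/(-8 + h))
(8769/23950 - 20690/w(-84)) + T = (8769/23950 - 20690/(3*(-84)/(-8 - 84))) + 35444 = (8769*(1/23950) - 20690/(3*(-84)/(-92))) + 35444 = (8769/23950 - 20690/(3*(-84)*(-1/92))) + 35444 = (8769/23950 - 20690/63/23) + 35444 = (8769/23950 - 20690*23/63) + 35444 = (8769/23950 - 475870/63) + 35444 = -11396534053/1508850 + 35444 = 42083145347/1508850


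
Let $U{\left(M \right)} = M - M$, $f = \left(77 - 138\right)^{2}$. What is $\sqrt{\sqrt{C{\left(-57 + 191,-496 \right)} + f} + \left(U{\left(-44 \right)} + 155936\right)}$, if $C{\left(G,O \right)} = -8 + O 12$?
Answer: $\sqrt{155936 + i \sqrt{2239}} \approx 394.89 + 0.06 i$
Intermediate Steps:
$f = 3721$ ($f = \left(-61\right)^{2} = 3721$)
$C{\left(G,O \right)} = -8 + 12 O$
$U{\left(M \right)} = 0$
$\sqrt{\sqrt{C{\left(-57 + 191,-496 \right)} + f} + \left(U{\left(-44 \right)} + 155936\right)} = \sqrt{\sqrt{\left(-8 + 12 \left(-496\right)\right) + 3721} + \left(0 + 155936\right)} = \sqrt{\sqrt{\left(-8 - 5952\right) + 3721} + 155936} = \sqrt{\sqrt{-5960 + 3721} + 155936} = \sqrt{\sqrt{-2239} + 155936} = \sqrt{i \sqrt{2239} + 155936} = \sqrt{155936 + i \sqrt{2239}}$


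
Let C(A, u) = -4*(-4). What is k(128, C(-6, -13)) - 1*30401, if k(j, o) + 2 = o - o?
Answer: -30403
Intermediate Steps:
C(A, u) = 16
k(j, o) = -2 (k(j, o) = -2 + (o - o) = -2 + 0 = -2)
k(128, C(-6, -13)) - 1*30401 = -2 - 1*30401 = -2 - 30401 = -30403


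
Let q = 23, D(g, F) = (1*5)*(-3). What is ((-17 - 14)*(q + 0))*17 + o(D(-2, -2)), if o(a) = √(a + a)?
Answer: -12121 + I*√30 ≈ -12121.0 + 5.4772*I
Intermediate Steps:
D(g, F) = -15 (D(g, F) = 5*(-3) = -15)
o(a) = √2*√a (o(a) = √(2*a) = √2*√a)
((-17 - 14)*(q + 0))*17 + o(D(-2, -2)) = ((-17 - 14)*(23 + 0))*17 + √2*√(-15) = -31*23*17 + √2*(I*√15) = -713*17 + I*√30 = -12121 + I*√30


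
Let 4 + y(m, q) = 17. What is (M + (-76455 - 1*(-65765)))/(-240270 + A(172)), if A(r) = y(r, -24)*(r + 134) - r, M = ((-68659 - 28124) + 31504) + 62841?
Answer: 1641/29558 ≈ 0.055518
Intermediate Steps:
y(m, q) = 13 (y(m, q) = -4 + 17 = 13)
M = -2438 (M = (-96783 + 31504) + 62841 = -65279 + 62841 = -2438)
A(r) = 1742 + 12*r (A(r) = 13*(r + 134) - r = 13*(134 + r) - r = (1742 + 13*r) - r = 1742 + 12*r)
(M + (-76455 - 1*(-65765)))/(-240270 + A(172)) = (-2438 + (-76455 - 1*(-65765)))/(-240270 + (1742 + 12*172)) = (-2438 + (-76455 + 65765))/(-240270 + (1742 + 2064)) = (-2438 - 10690)/(-240270 + 3806) = -13128/(-236464) = -13128*(-1/236464) = 1641/29558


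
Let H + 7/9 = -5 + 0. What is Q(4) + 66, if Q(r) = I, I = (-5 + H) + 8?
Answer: 569/9 ≈ 63.222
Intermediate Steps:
H = -52/9 (H = -7/9 + (-5 + 0) = -7/9 - 5 = -52/9 ≈ -5.7778)
I = -25/9 (I = (-5 - 52/9) + 8 = -97/9 + 8 = -25/9 ≈ -2.7778)
Q(r) = -25/9
Q(4) + 66 = -25/9 + 66 = 569/9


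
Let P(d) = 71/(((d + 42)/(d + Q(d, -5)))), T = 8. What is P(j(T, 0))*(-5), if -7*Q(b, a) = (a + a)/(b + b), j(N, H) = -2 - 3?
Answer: 12780/259 ≈ 49.344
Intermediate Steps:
j(N, H) = -5
Q(b, a) = -a/(7*b) (Q(b, a) = -(a + a)/(7*(b + b)) = -2*a/(7*(2*b)) = -2*a*1/(2*b)/7 = -a/(7*b))
P(d) = 71*(d + 5/(7*d))/(42 + d) (P(d) = 71/(((d + 42)/(d - 1/7*(-5)/d))) = 71/(((42 + d)/(d + 5/(7*d)))) = 71*((d + 5/(7*d))/(42 + d)) = 71*(d + 5/(7*d))/(42 + d))
P(j(T, 0))*(-5) = ((71/7)*(5 + 7*(-5)**2)/(-5*(42 - 5)))*(-5) = ((71/7)*(-1/5)*(5 + 7*25)/37)*(-5) = ((71/7)*(-1/5)*(1/37)*(5 + 175))*(-5) = ((71/7)*(-1/5)*(1/37)*180)*(-5) = -2556/259*(-5) = 12780/259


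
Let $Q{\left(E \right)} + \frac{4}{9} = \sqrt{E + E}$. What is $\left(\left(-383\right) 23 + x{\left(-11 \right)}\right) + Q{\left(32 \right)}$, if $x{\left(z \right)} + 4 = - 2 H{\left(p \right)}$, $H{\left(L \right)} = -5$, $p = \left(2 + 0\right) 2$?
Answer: $- \frac{79159}{9} \approx -8795.4$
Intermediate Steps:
$p = 4$ ($p = 2 \cdot 2 = 4$)
$Q{\left(E \right)} = - \frac{4}{9} + \sqrt{2} \sqrt{E}$ ($Q{\left(E \right)} = - \frac{4}{9} + \sqrt{E + E} = - \frac{4}{9} + \sqrt{2 E} = - \frac{4}{9} + \sqrt{2} \sqrt{E}$)
$x{\left(z \right)} = 6$ ($x{\left(z \right)} = -4 - -10 = -4 + 10 = 6$)
$\left(\left(-383\right) 23 + x{\left(-11 \right)}\right) + Q{\left(32 \right)} = \left(\left(-383\right) 23 + 6\right) - \left(\frac{4}{9} - \sqrt{2} \sqrt{32}\right) = \left(-8809 + 6\right) - \left(\frac{4}{9} - \sqrt{2} \cdot 4 \sqrt{2}\right) = -8803 + \left(- \frac{4}{9} + 8\right) = -8803 + \frac{68}{9} = - \frac{79159}{9}$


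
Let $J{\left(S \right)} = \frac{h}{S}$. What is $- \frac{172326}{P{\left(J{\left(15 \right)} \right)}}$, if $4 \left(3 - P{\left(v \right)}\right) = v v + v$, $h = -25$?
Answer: $- \frac{443124}{7} \approx -63303.0$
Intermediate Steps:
$J{\left(S \right)} = - \frac{25}{S}$
$P{\left(v \right)} = 3 - \frac{v}{4} - \frac{v^{2}}{4}$ ($P{\left(v \right)} = 3 - \frac{v v + v}{4} = 3 - \frac{v^{2} + v}{4} = 3 - \frac{v + v^{2}}{4} = 3 - \left(\frac{v}{4} + \frac{v^{2}}{4}\right) = 3 - \frac{v}{4} - \frac{v^{2}}{4}$)
$- \frac{172326}{P{\left(J{\left(15 \right)} \right)}} = - \frac{172326}{3 - \frac{\left(-25\right) \frac{1}{15}}{4} - \frac{\left(- \frac{25}{15}\right)^{2}}{4}} = - \frac{172326}{3 - \frac{\left(-25\right) \frac{1}{15}}{4} - \frac{\left(\left(-25\right) \frac{1}{15}\right)^{2}}{4}} = - \frac{172326}{3 - - \frac{5}{12} - \frac{\left(- \frac{5}{3}\right)^{2}}{4}} = - \frac{172326}{3 + \frac{5}{12} - \frac{25}{36}} = - \frac{172326}{\frac{49}{18}} = \left(-172326\right) \frac{18}{49} = - \frac{443124}{7}$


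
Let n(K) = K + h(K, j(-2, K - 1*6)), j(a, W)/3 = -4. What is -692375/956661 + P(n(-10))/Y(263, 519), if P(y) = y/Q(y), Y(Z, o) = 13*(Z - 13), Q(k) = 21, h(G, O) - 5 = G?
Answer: -3151262911/4352807550 ≈ -0.72396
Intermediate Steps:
j(a, W) = -12 (j(a, W) = 3*(-4) = -12)
h(G, O) = 5 + G
n(K) = 5 + 2*K (n(K) = K + (5 + K) = 5 + 2*K)
Y(Z, o) = -169 + 13*Z (Y(Z, o) = 13*(-13 + Z) = -169 + 13*Z)
P(y) = y/21
-692375/956661 + P(n(-10))/Y(263, 519) = -692375/956661 + ((5 + 2*(-10))/21)/(-169 + 13*263) = -692375*1/956661 + ((5 - 20)/21)/(-169 + 3419) = -692375/956661 + ((1/21)*(-15))/3250 = -692375/956661 - 5/7*1/3250 = -692375/956661 - 1/4550 = -3151262911/4352807550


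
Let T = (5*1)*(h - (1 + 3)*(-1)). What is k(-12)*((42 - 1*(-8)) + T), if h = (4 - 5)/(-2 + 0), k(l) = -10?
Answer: -725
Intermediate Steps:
h = ½ (h = -1/(-2) = -1*(-½) = ½ ≈ 0.50000)
T = 45/2 (T = (5*1)*(½ - (1 + 3)*(-1)) = 5*(½ - 4*(-1)) = 5*(½ - 1*(-4)) = 5*(½ + 4) = 5*(9/2) = 45/2 ≈ 22.500)
k(-12)*((42 - 1*(-8)) + T) = -10*((42 - 1*(-8)) + 45/2) = -10*((42 + 8) + 45/2) = -10*(50 + 45/2) = -10*145/2 = -725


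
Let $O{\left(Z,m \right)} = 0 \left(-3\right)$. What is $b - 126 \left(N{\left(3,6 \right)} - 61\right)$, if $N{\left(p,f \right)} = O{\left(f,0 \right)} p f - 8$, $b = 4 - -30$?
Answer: $8728$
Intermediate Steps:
$O{\left(Z,m \right)} = 0$
$b = 34$ ($b = 4 + 30 = 34$)
$N{\left(p,f \right)} = -8$ ($N{\left(p,f \right)} = 0 p f - 8 = 0 f - 8 = 0 - 8 = -8$)
$b - 126 \left(N{\left(3,6 \right)} - 61\right) = 34 - 126 \left(-8 - 61\right) = 34 - -8694 = 34 + 8694 = 8728$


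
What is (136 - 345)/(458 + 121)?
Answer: -209/579 ≈ -0.36097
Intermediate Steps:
(136 - 345)/(458 + 121) = -209/579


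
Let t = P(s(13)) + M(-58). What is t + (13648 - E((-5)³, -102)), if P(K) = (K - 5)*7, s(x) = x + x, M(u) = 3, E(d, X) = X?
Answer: 13900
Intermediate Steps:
s(x) = 2*x
P(K) = -35 + 7*K (P(K) = (-5 + K)*7 = -35 + 7*K)
t = 150 (t = (-35 + 7*(2*13)) + 3 = (-35 + 7*26) + 3 = (-35 + 182) + 3 = 147 + 3 = 150)
t + (13648 - E((-5)³, -102)) = 150 + (13648 - 1*(-102)) = 150 + (13648 + 102) = 150 + 13750 = 13900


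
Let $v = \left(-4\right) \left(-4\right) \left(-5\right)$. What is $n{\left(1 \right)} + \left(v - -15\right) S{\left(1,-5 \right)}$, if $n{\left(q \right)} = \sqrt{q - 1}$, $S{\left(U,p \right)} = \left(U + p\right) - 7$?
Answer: $715$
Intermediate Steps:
$S{\left(U,p \right)} = -7 + U + p$
$n{\left(q \right)} = \sqrt{-1 + q}$
$v = -80$ ($v = 16 \left(-5\right) = -80$)
$n{\left(1 \right)} + \left(v - -15\right) S{\left(1,-5 \right)} = \sqrt{-1 + 1} + \left(-80 - -15\right) \left(-7 + 1 - 5\right) = \sqrt{0} + \left(-80 + 15\right) \left(-11\right) = 0 - -715 = 0 + 715 = 715$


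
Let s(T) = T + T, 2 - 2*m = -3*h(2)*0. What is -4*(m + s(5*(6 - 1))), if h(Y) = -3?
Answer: -204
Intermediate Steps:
m = 1 (m = 1 - (-3*(-3))*0/2 = 1 - 9*0/2 = 1 - ½*0 = 1 + 0 = 1)
s(T) = 2*T
-4*(m + s(5*(6 - 1))) = -4*(1 + 2*(5*(6 - 1))) = -4*(1 + 2*(5*5)) = -4*(1 + 2*25) = -4*(1 + 50) = -4*51 = -204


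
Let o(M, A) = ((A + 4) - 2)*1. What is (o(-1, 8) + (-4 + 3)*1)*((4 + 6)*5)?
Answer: 450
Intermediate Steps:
o(M, A) = 2 + A (o(M, A) = ((4 + A) - 2)*1 = (2 + A)*1 = 2 + A)
(o(-1, 8) + (-4 + 3)*1)*((4 + 6)*5) = ((2 + 8) + (-4 + 3)*1)*((4 + 6)*5) = (10 - 1*1)*(10*5) = (10 - 1)*50 = 9*50 = 450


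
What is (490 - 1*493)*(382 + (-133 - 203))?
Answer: -138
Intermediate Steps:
(490 - 1*493)*(382 + (-133 - 203)) = (490 - 493)*(382 - 336) = -3*46 = -138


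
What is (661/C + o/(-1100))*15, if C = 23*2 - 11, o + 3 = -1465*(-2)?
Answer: 374793/1540 ≈ 243.37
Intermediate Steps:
o = 2927 (o = -3 - 1465*(-2) = -3 + 2930 = 2927)
C = 35 (C = 46 - 11 = 35)
(661/C + o/(-1100))*15 = (661/35 + 2927/(-1100))*15 = (661*(1/35) + 2927*(-1/1100))*15 = (661/35 - 2927/1100)*15 = (124931/7700)*15 = 374793/1540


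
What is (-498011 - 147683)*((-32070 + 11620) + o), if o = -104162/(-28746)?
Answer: 189753820788686/14373 ≈ 1.3202e+10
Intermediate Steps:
o = 52081/14373 (o = -104162*(-1/28746) = 52081/14373 ≈ 3.6235)
(-498011 - 147683)*((-32070 + 11620) + o) = (-498011 - 147683)*((-32070 + 11620) + 52081/14373) = -645694*(-20450 + 52081/14373) = -645694*(-293875769/14373) = 189753820788686/14373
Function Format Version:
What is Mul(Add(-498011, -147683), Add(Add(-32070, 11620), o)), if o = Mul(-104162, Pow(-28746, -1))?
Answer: Rational(189753820788686, 14373) ≈ 1.3202e+10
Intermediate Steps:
o = Rational(52081, 14373) (o = Mul(-104162, Rational(-1, 28746)) = Rational(52081, 14373) ≈ 3.6235)
Mul(Add(-498011, -147683), Add(Add(-32070, 11620), o)) = Mul(Add(-498011, -147683), Add(Add(-32070, 11620), Rational(52081, 14373))) = Mul(-645694, Add(-20450, Rational(52081, 14373))) = Mul(-645694, Rational(-293875769, 14373)) = Rational(189753820788686, 14373)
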